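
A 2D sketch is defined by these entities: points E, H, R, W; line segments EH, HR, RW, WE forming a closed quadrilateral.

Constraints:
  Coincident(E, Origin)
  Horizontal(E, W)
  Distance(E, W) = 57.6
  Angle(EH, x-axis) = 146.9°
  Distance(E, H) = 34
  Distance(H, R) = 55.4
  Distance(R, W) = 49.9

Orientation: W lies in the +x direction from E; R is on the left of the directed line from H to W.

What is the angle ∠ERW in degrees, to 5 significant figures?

75.541°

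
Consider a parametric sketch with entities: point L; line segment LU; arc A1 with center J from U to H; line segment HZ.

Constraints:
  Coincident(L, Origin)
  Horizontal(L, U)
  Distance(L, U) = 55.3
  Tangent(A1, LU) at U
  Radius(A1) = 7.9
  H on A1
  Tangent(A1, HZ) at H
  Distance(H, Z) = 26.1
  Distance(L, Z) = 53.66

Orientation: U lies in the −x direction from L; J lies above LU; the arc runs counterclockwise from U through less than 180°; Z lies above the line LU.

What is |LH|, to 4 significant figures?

47.97

L is at the origin; L and U share the same y with |LU| = 55.3 and U on the −x side, so U = (-55.30, 0.000). The tangent condition forces JU to be normal to LU, so J = U + (0, 7.9) = (-55.30, 7.900). Since JH ⟂ HZ (tangency), |JZ| = √(7.9² + 26.1²) = 27.27 regardless of where H sits on A1. So Z lies on both circle(L, 53.66) and circle(J, 27.27); the above-LU intersection is Z = (-42.93, 32.20). H is the foot of the tangent from Z: H = (-47.52, 6.508).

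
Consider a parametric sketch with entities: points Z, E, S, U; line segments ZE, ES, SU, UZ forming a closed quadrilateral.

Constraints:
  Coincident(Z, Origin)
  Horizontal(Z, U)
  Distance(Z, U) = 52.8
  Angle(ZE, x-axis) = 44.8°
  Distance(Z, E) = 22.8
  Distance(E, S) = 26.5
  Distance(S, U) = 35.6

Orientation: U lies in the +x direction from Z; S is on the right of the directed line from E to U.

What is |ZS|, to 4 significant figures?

21.38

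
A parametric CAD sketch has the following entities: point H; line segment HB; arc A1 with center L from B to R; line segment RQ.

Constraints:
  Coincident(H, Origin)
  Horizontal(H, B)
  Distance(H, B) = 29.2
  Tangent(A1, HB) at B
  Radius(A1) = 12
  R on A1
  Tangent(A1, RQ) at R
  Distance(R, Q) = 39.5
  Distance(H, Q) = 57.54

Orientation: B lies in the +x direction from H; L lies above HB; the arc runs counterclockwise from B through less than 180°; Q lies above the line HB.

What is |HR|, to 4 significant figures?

43.55

Checks: |LB| = 12.00 ✓; |LR| = 12.00 ✓; ∠(LR, RQ) = 90.00° ✓; |RQ| = 39.50 ✓; |HQ| = 57.54 ✓.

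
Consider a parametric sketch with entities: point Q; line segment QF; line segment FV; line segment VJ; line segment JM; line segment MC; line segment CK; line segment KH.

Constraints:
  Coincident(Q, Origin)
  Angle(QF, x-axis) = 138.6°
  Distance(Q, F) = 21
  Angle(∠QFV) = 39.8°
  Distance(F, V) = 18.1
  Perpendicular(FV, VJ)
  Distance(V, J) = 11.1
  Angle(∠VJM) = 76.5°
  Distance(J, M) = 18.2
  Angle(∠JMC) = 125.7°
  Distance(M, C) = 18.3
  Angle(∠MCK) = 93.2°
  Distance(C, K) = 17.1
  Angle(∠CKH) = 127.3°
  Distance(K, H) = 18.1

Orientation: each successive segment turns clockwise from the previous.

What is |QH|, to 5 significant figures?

24.254

∠MCK = 93.2° gives CK at 23.800° from the x-axis; with |CK| = 17.1, K = (-6.3338, 31.058). ∠CKH = 127.3° gives KH at -28.900° from the x-axis; with |KH| = 18.1, H = (9.5121, 22.311). Then |QH| = |H − Q| = 24.254.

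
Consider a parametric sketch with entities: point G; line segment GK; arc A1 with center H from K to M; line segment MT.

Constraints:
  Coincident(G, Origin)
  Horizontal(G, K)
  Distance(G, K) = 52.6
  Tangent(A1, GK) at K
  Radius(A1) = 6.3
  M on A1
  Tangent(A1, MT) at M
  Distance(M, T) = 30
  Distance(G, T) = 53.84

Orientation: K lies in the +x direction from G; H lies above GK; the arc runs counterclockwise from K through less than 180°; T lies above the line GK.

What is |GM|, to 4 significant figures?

58.66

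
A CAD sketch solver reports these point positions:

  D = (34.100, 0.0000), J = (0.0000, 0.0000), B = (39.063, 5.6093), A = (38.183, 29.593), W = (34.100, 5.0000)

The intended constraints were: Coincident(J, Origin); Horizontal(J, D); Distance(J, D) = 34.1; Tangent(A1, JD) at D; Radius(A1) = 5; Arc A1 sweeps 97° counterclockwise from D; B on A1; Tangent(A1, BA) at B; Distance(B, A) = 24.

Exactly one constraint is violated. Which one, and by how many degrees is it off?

Tangent(A1, BA) at B — off by 4.90°.

J = (0.00, 0.00) ✓; J.y = 0.00, D.y = 0.00 ✓; |JD| = 34.10 ✓; ∠(WD, DJ) = 90.00° ✓; |WD| = 5.000 ✓; bearing(W→B) − bearing(W→D) = 97.00° ✓; |WB| = 5.000 ✓; ∠(WB, BA) = 94.90° ✗; |BA| = 24.00 ✓.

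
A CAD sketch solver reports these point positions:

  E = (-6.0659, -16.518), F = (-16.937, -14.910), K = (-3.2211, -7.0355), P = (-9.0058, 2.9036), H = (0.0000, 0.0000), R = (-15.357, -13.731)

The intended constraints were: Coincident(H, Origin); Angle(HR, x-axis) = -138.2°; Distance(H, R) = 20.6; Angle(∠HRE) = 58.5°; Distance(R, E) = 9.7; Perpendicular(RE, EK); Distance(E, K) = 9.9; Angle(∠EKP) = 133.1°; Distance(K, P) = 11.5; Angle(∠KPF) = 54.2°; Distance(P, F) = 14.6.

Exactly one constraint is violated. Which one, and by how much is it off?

Distance(P, F) = 14.6 — off by 4.90.

H = (0.00, 0.00) ✓; HR at -138.2° ✓; |HR| = 20.60 ✓; ∠HRE = 58.50° ✓; |RE| = 9.700 ✓; ∠(RE, EK) = 90.00° ✓; |EK| = 9.900 ✓; ∠EKP = 133.1° ✓; |KP| = 11.50 ✓; ∠KPF = 54.20° ✓; |PF| = 19.50 ✗.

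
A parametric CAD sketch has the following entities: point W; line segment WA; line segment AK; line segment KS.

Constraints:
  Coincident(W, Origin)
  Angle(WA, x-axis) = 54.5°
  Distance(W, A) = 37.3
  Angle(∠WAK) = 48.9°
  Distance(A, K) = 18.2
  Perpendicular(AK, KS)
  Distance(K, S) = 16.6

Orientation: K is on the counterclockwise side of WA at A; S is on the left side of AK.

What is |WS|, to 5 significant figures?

13.129

W is at the origin; WA runs at 54.5° with length 37.3, so A = 37.3·(cos 54.5°, sin 54.5°) = (21.660, 30.367). ∠WAK = 48.9°, so AK runs at 54.5° + (180° − 48.9°) = 185.60° from the x-axis; with |AK| = 18.2, K = A + 18.2·(cos 185.60°, sin 185.60°) = (3.5471, 28.591). AK is perpendicular to KS; with |KS| = 16.6 on the left of AK, S = K + 16.6·(0.097583, -0.99523) = (5.1670, 12.070). Then |WS| = |S − W| = 13.129.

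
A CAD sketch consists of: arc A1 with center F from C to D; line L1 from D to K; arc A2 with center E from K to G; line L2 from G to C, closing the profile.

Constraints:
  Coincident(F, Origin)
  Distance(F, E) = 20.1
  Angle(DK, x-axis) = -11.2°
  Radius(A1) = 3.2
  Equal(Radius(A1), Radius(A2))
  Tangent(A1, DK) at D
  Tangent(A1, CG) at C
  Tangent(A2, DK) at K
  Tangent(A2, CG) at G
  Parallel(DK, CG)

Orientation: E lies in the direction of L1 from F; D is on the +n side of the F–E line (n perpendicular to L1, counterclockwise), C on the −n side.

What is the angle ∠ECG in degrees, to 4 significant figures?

9.046°

Tangency of A1 to both parallel lines with radius 3.2 puts D and C at F ± 3.2·n: D = (0.6215, 3.139), C = (-0.6215, -3.139). Equal radii place K and G the same way about E: K = E + 3.2·n = (20.34, -0.7651), G = E − 3.2·n = (19.10, -7.043). Then cos ∠ECG = CE·CG / (|CE||CG|), giving 9.046°.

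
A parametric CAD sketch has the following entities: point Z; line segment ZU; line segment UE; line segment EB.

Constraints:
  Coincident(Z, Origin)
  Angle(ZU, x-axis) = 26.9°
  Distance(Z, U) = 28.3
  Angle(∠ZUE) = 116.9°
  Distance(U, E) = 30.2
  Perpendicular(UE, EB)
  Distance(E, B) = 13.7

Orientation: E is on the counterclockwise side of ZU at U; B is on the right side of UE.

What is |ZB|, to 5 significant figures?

58.013

∠ZUE = 116.9°, so UE runs at 26.9° + (180° − 116.9°) = 90.000° from the x-axis; with |UE| = 30.2, E = U + 30.2·(cos 90.000°, sin 90.000°) = (25.238, 43.004). The perpendicularity gives EB at right angles to UE; with |EB| = 13.7 on the right of UE, B = E + 13.7·(1.0000, -6.1232e-17) = (38.938, 43.004). Then |ZB| = |B − Z| = 58.013.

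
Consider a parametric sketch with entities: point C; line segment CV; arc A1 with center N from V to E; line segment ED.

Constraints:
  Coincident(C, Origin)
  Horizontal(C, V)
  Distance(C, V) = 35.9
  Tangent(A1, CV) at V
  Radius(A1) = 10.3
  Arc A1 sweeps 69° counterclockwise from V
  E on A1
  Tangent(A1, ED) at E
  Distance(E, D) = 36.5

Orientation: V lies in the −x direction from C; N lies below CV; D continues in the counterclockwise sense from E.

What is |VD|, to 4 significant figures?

46.59

C is at the origin; C and V share the same y with |CV| = 35.9 and V on the −x side, so V = (-35.90, 0.000). The tangent condition forces NV to be normal to CV, so N = V + (0, -10.3) = (-35.90, -10.30). On A1, V sits at bearing 90° from N; a 69° counterclockwise sweep puts E at bearing 159°, so E = N + 10.3·(cos 159°, sin 159°) = (-45.52, -6.609). Since A1 is tangent to ED there, NE ⟂ ED, so ED runs along (−sin 159°, cos 159°); with |ED| = 36.5, D = (-58.60, -40.68). Then |VD| = |D − V| = 46.59.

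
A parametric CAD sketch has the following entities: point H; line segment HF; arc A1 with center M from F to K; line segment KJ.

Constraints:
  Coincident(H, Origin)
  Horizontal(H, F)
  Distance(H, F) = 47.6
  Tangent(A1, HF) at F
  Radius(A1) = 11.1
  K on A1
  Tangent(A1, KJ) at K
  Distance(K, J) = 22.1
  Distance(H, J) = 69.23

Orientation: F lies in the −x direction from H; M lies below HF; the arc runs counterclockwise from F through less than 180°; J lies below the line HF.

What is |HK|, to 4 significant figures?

59.36

Checks: |MK| = 11.10 ✓; ∠(MK, KJ) = 90.00° ✓; |KJ| = 22.10 ✓; |HJ| = 69.23 ✓.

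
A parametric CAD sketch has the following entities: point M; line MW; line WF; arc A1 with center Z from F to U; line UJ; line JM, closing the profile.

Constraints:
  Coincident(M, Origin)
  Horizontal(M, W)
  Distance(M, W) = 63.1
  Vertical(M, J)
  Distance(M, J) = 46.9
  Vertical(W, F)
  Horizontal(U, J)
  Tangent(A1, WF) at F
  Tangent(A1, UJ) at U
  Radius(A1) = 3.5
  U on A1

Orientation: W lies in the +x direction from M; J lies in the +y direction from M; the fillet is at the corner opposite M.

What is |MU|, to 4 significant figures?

75.84

M is at the origin; M and W share the same y with |MW| = 63.1 and W on the +x side, so W = (63.10, 0.000). M and J share the same x with |MJ| = 46.9 and J on the +y side, so J = (0.000, 46.90). The virtual corner opposite M is at (63.10, 46.90). Tangency of A1 to WF means the radius ZF is perpendicular to WF and since A1 is tangent to UJ there, ZU ⟂ UJ, with radius 3.5, so the center Z sits 3.5 in from both sides at Z = (59.60, 43.40). That places the tangent points at F = (63.10, 43.40) on WF and U = (59.60, 46.90) on UJ. Then |MU| = |U − M| = 75.84.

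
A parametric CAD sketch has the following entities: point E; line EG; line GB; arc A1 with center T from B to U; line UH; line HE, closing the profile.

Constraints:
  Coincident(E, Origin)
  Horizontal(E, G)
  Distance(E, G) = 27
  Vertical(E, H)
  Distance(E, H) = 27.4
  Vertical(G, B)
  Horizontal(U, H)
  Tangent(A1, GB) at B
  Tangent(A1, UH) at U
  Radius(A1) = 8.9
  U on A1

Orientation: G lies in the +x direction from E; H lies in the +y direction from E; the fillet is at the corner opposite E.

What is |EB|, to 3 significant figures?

32.7

The virtual corner opposite E is at (27.0, 27.4). The tangent condition forces TB to be normal to GB and A1 meets UH tangentially, so TU is at right angles to UH, with radius 8.9, so the center T sits 8.9 in from both sides at T = (18.1, 18.5). That places the tangent points at B = (27.0, 18.5) on GB and U = (18.1, 27.4) on UH. Then |EB| = |B − E| = 32.7.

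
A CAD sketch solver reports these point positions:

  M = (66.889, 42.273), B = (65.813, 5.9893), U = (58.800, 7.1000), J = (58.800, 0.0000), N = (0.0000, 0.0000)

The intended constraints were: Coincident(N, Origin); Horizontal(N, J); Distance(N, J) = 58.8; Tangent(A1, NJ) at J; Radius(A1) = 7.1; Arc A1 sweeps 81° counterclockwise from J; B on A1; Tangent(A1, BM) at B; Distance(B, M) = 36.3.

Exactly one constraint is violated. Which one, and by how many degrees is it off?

Tangent(A1, BM) at B — off by 7.30°.

N = (0.00, 0.00) ✓; N.y = 0.00, J.y = 0.00 ✓; |NJ| = 58.80 ✓; ∠(UJ, JN) = 90.00° ✓; |UJ| = 7.100 ✓; bearing(U→B) − bearing(U→J) = 81.00° ✓; |UB| = 7.100 ✓; ∠(UB, BM) = 82.70° ✗; |BM| = 36.30 ✓.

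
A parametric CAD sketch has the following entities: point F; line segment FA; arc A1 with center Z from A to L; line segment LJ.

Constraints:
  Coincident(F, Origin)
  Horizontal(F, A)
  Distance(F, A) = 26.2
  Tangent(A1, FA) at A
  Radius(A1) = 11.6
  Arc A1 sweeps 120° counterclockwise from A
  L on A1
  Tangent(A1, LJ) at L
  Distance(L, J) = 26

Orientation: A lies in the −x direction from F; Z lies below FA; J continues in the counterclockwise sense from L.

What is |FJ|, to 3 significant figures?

46.2

On A1, A sits at bearing 90° from Z; a 120° counterclockwise sweep puts L at bearing 210°, so L = Z + 11.6·(cos 210°, sin 210°) = (-36.2, -17.4). Tangency of A1 to LJ means the radius ZL is perpendicular to LJ, so LJ runs along (−sin 210°, cos 210°); with |LJ| = 26.0, J = (-23.2, -39.9). Then |FJ| = |J − F| = 46.2.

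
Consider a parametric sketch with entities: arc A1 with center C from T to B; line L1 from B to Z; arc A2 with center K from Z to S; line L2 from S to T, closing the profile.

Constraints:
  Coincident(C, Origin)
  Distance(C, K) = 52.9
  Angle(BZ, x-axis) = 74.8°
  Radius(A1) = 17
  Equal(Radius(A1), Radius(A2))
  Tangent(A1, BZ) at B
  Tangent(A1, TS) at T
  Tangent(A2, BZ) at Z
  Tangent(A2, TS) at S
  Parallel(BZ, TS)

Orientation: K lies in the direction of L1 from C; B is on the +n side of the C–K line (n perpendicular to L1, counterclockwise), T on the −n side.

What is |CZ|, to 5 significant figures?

55.564

The slot axis is L1's direction at 74.8°, so u = (cos 74.8°, sin 74.8°) = (0.26219, 0.96502) and n = (−sin 74.8°, cos 74.8°) = (-0.96502, 0.26219). C is at the origin and K lies 52.9 along u from C, so K = 52.9·u = (13.870, 51.049). Tangency of A1 to both parallel lines with radius 17.0 puts B and T at C ± 17.0·n: B = (-16.405, 4.4572), T = (16.405, -4.4572). Equal radii place Z and S the same way about K: Z = K + 17.0·n = (-2.5355, 55.507), S = K − 17.0·n = (30.275, 46.592). Then |CZ| = |Z − C| = 55.564.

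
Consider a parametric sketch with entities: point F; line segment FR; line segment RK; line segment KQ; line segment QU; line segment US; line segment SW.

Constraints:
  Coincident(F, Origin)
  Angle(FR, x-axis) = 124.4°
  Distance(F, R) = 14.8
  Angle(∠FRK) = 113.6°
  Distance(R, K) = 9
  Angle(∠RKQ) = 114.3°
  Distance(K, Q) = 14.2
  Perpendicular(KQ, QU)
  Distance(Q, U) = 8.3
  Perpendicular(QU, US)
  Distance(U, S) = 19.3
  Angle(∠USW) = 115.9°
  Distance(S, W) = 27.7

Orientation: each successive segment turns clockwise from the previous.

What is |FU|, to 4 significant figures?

13.50

F is at the origin; FR runs at 124.4° with length 14.8, so R = (-8.362, 12.21). ∠FRK = 113.6° gives RK at 58.00° from the x-axis; with |RK| = 9.0, K = (-3.592, 19.84). ∠RKQ = 114.3° gives KQ at -7.700° from the x-axis; with |KQ| = 14.2, Q = (10.48, 17.94). KQ ⟂ QU, so QU runs at -97.70°; with |QU| = 8.3, U = (9.368, 9.716). Then |FU| = |U − F| = 13.50.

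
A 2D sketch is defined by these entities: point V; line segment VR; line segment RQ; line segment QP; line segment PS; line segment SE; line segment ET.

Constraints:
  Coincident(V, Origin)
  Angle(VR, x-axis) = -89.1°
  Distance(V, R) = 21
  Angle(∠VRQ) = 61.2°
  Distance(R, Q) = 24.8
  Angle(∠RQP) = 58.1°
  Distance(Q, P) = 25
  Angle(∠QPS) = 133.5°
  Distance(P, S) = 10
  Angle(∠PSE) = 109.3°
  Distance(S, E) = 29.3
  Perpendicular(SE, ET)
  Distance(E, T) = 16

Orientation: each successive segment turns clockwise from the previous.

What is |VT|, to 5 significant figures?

30.111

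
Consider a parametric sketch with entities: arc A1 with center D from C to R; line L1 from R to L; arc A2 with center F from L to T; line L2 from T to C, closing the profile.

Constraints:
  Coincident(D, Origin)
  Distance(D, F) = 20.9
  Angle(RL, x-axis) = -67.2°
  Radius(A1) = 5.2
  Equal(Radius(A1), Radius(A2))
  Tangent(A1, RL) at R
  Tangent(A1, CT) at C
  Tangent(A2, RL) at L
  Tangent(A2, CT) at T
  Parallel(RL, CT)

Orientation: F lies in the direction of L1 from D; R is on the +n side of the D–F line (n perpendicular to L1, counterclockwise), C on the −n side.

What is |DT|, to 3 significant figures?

21.5

The slot axis is L1's direction at -67.2°, so u = (cos -67.2°, sin -67.2°) = (0.388, -0.922) and n = (−sin -67.2°, cos -67.2°) = (0.922, 0.388). D is at the origin and F lies 20.9 along u from D, so F = 20.9·u = (8.10, -19.3). Tangency of A1 to both parallel lines with radius 5.2 puts R and C at D ± 5.2·n: R = (4.79, 2.02), C = (-4.79, -2.02). Equal radii place L and T the same way about F: L = F + 5.2·n = (12.9, -17.3), T = F − 5.2·n = (3.31, -21.3). Then |DT| = |T − D| = 21.5.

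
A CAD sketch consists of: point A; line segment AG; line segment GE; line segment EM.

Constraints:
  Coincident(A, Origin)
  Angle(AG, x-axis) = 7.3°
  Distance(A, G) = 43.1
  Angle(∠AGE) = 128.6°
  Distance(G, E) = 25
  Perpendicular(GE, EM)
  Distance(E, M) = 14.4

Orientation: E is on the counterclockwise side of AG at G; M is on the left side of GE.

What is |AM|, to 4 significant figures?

55.36

A is at the origin; AG runs at 7.3° with length 43.1, so G = 43.1·(cos 7.3°, sin 7.3°) = (42.75, 5.476). ∠AGE = 128.6°, so GE runs at 7.3° + (180° − 128.6°) = 58.70° from the x-axis; with |GE| = 25.0, E = G + 25.0·(cos 58.70°, sin 58.70°) = (55.74, 26.84). GE ⟂ EM; with |EM| = 14.4 on the left of GE, M = E + 14.4·(-0.8545, 0.5195) = (43.43, 34.32). Then |AM| = |M − A| = 55.36.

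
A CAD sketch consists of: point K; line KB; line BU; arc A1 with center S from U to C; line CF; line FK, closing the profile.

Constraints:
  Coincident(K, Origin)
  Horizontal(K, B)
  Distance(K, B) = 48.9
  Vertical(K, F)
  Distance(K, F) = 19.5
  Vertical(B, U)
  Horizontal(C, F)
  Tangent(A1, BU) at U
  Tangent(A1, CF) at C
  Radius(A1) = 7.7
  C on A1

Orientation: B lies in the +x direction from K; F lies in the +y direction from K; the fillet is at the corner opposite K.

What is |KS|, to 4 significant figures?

42.86

K is at the origin; K and B share the same y with |KB| = 48.9 and B on the +x side, so B = (48.90, 0.000). KF is vertical with |KF| = 19.5 and F on the +y side, so F = (0.000, 19.50). The virtual corner opposite K is at (48.90, 19.50). Since A1 is tangent to BU there, SU ⟂ BU and the tangent condition forces SC to be normal to CF, with radius 7.7, so the center S sits 7.7 in from both sides at S = (41.20, 11.80). Then |KS| = |S − K| = 42.86.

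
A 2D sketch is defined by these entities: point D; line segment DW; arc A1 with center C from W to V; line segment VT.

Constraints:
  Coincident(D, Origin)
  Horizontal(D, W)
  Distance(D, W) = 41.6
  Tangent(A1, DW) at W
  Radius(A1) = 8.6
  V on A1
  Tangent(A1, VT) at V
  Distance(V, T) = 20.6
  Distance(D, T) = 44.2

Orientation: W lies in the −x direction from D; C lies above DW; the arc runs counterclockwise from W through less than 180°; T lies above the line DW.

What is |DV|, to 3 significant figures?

34.1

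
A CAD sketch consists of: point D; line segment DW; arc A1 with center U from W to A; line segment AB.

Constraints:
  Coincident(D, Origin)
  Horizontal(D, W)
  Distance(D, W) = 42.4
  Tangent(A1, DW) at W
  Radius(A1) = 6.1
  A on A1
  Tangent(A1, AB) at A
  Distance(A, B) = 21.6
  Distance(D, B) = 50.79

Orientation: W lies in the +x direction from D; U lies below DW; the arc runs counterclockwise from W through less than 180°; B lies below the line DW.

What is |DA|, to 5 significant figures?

37.296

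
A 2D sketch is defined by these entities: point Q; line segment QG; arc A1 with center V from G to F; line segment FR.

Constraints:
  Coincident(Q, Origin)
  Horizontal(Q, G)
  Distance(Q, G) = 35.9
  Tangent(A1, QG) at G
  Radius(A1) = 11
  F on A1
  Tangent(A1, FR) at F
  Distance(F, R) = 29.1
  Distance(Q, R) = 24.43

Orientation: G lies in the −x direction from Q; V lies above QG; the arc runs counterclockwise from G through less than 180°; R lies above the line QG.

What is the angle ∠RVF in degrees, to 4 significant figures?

69.29°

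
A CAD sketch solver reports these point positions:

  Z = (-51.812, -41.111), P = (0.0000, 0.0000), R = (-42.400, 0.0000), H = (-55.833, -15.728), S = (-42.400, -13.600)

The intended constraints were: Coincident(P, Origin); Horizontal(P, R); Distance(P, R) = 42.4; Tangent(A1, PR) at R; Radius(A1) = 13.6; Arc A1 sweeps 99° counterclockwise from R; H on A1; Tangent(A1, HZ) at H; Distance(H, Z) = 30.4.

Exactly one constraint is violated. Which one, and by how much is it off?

Distance(H, Z) = 30.4 — off by 4.70.

P = (0.00, 0.00) ✓; P.y = 0.00, R.y = 0.00 ✓; |PR| = 42.40 ✓; ∠(SR, RP) = 90.00° ✓; |SR| = 13.60 ✓; bearing(S→H) − bearing(S→R) = 99.00° ✓; |SH| = 13.60 ✓; ∠(SH, HZ) = 90.00° ✓; |HZ| = 25.70 ✗.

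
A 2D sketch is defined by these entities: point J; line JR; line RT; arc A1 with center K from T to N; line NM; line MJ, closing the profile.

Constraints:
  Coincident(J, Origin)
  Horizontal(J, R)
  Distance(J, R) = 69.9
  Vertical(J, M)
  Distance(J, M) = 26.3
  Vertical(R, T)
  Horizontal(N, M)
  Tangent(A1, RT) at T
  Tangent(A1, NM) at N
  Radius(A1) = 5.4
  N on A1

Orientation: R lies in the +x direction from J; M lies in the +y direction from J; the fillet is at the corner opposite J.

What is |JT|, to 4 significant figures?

72.96

The virtual corner opposite J is at (69.90, 26.30). The tangent condition forces KT to be normal to RT and A1 meets NM tangentially, so KN is at right angles to NM, with radius 5.4, so the center K sits 5.4 in from both sides at K = (64.50, 20.90). That places the tangent points at T = (69.90, 20.90) on RT and N = (64.50, 26.30) on NM. Then |JT| = |T − J| = 72.96.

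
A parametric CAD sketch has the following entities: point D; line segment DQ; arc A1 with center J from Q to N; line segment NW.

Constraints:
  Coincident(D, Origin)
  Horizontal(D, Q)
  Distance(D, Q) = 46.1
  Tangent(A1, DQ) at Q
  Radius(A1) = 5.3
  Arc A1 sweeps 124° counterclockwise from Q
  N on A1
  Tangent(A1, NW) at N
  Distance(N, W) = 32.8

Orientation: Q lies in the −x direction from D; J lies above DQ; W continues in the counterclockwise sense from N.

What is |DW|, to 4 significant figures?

69.73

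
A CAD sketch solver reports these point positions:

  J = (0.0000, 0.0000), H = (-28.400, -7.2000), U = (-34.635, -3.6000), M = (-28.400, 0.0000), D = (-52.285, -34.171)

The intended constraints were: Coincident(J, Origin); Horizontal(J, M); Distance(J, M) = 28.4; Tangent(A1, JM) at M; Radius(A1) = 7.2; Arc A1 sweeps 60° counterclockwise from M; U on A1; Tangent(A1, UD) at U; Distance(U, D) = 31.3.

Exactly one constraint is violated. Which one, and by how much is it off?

Distance(U, D) = 31.3 — off by 4.00.

J = (0.00, 0.00) ✓; J.y = 0.00, M.y = 0.00 ✓; |JM| = 28.40 ✓; ∠(HM, MJ) = 90.00° ✓; |HM| = 7.200 ✓; bearing(H→U) − bearing(H→M) = 60.00° ✓; |HU| = 7.200 ✓; ∠(HU, UD) = 90.00° ✓; |UD| = 35.30 ✗.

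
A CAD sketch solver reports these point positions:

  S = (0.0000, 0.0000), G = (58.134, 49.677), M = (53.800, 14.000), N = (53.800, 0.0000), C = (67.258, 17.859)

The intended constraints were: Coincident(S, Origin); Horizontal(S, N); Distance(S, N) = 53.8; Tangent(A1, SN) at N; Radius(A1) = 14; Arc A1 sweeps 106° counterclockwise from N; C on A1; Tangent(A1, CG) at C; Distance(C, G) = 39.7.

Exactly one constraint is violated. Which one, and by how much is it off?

Distance(C, G) = 39.7 — off by 6.60.

S = (0.00, 0.00) ✓; S.y = 0.00, N.y = 0.00 ✓; |SN| = 53.80 ✓; ∠(MN, NS) = 90.00° ✓; |MN| = 14.00 ✓; bearing(M→C) − bearing(M→N) = 106.0° ✓; |MC| = 14.00 ✓; ∠(MC, CG) = 90.00° ✓; |CG| = 33.10 ✗.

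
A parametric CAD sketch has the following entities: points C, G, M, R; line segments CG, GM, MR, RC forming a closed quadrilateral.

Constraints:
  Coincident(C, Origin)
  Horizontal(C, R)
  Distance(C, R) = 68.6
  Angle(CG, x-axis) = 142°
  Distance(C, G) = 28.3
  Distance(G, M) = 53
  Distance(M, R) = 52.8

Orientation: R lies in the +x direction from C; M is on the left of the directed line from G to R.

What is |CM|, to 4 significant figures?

43.99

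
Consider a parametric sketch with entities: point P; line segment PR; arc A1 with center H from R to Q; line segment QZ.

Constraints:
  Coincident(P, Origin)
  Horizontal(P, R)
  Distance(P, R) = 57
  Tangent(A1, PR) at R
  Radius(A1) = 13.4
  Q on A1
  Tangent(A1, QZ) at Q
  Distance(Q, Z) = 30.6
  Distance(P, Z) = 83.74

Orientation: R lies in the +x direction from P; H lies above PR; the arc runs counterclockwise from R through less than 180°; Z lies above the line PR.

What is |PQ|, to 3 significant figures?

71.6

Checks: |HQ| = 13.40 ✓; ∠(HQ, QZ) = 90.00° ✓; |QZ| = 30.60 ✓; |PZ| = 83.74 ✓.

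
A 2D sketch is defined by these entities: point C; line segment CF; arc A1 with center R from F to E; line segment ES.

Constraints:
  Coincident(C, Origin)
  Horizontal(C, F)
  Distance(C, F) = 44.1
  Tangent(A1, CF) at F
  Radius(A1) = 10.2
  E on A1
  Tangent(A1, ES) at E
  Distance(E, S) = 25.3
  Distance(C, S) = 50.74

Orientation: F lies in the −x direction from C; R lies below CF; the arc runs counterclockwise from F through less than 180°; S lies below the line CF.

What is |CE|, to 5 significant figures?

54.547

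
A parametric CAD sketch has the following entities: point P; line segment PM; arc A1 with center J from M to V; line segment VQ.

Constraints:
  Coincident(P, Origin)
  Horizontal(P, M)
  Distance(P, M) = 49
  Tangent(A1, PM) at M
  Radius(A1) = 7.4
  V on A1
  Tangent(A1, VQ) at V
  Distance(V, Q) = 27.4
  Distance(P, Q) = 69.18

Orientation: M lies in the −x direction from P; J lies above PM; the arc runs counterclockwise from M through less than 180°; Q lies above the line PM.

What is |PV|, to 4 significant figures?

44.93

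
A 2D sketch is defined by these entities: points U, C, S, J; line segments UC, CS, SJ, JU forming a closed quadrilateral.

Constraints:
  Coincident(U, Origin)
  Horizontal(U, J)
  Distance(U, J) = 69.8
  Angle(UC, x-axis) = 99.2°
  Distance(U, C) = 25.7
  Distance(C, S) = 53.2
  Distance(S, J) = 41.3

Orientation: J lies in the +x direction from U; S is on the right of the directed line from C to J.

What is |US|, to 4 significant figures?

34.33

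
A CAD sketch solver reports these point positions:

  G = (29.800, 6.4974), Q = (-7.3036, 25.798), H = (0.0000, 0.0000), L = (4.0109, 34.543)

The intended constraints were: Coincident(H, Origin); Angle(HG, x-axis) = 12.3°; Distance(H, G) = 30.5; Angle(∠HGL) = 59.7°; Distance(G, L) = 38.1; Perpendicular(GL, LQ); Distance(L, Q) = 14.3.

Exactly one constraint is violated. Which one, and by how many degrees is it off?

Perpendicular(GL, LQ) — off by 4.90°.

H = (0.00, 0.00) ✓; HG at 12.30° ✓; |HG| = 30.50 ✓; ∠HGL = 59.70° ✓; |GL| = 38.10 ✓; ∠(GL, LQ) = 85.10° ✗; |LQ| = 14.30 ✓.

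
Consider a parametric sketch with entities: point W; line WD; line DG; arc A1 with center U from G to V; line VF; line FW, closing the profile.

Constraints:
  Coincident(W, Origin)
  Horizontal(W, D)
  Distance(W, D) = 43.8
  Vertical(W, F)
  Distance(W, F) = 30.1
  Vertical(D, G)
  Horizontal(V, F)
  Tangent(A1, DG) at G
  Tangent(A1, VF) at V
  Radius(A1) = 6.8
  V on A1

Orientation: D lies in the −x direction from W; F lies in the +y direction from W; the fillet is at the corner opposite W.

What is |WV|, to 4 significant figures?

47.70

W is at the origin; W and D share the same y with |WD| = 43.8 and D on the −x side, so D = (-43.80, 0.000). W and F share the same x with |WF| = 30.1 and F on the +y side, so F = (0.000, 30.10). The virtual corner opposite W is at (-43.80, 30.10). The tangent condition forces UG to be normal to DG and since A1 is tangent to VF there, UV ⟂ VF, with radius 6.8, so the center U sits 6.8 in from both sides at U = (-37.00, 23.30). That places the tangent points at G = (-43.80, 23.30) on DG and V = (-37.00, 30.10) on VF. Then |WV| = |V − W| = 47.70.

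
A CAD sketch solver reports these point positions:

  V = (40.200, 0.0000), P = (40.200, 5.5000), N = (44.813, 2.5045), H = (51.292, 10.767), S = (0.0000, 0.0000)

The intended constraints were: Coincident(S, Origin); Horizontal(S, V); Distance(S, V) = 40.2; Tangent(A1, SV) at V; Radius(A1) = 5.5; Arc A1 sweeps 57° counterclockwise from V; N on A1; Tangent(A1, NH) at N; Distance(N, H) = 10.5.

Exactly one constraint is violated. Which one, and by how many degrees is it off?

Tangent(A1, NH) at N — off by 5.10°.

S = (0.00, 0.00) ✓; S.y = 0.00, V.y = 0.00 ✓; |SV| = 40.20 ✓; ∠(PV, VS) = 90.00° ✓; |PV| = 5.500 ✓; bearing(P→N) − bearing(P→V) = 57.00° ✓; |PN| = 5.500 ✓; ∠(PN, NH) = 95.10° ✗; |NH| = 10.50 ✓.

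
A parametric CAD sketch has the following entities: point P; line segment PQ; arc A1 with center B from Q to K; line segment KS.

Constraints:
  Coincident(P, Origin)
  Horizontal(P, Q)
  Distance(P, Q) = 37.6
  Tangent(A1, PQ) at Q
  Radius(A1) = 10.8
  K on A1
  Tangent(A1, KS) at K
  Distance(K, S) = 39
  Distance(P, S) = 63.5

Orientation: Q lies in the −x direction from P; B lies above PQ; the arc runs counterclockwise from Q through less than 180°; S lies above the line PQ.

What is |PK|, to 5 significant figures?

30.416

P is at the origin; P and Q share the same y with |PQ| = 37.6 and Q on the −x side, so Q = (-37.600, 0.0000). A1 meets PQ tangentially, so BQ is at right angles to PQ, so B = Q + (0, 10.8) = (-37.600, 10.800). Since BK ⟂ KS (tangency), |BS| = √(10.8² + 39.0²) = 40.468 regardless of where K sits on A1. So S lies on both circle(P, 63.5) and circle(B, 40.468); the above-PQ intersection is S = (-37.468, 51.268). K is the foot of the tangent from S: K = (-27.182, 13.648).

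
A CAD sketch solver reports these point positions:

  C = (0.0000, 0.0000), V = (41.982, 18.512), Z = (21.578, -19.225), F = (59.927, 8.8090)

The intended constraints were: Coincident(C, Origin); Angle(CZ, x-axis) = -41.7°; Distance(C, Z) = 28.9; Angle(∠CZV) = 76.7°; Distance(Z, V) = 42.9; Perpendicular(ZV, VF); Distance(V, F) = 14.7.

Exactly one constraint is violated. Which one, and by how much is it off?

Distance(V, F) = 14.7 — off by 5.70.

C = (0.00, 0.00) ✓; CZ at -41.70° ✓; |CZ| = 28.90 ✓; ∠CZV = 76.70° ✓; |ZV| = 42.90 ✓; ∠(ZV, VF) = 90.00° ✓; |VF| = 20.40 ✗.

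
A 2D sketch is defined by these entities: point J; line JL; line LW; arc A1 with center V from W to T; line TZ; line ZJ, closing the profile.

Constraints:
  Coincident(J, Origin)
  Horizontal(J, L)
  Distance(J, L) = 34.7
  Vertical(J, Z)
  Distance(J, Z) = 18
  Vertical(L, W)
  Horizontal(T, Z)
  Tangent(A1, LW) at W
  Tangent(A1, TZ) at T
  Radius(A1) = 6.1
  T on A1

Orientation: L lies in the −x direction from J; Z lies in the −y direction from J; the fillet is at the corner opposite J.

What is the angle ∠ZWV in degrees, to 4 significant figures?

9.970°

The virtual corner opposite J is at (-34.70, -18.00). Tangency of A1 to LW means the radius VW is perpendicular to LW and the tangent condition forces VT to be normal to TZ, with radius 6.1, so the center V sits 6.1 in from both sides at V = (-28.60, -11.90). That places the tangent points at W = (-34.70, -11.90) on LW and T = (-28.60, -18.00) on TZ. Then cos ∠ZWV = WZ·WV / (|WZ||WV|), giving 9.970°.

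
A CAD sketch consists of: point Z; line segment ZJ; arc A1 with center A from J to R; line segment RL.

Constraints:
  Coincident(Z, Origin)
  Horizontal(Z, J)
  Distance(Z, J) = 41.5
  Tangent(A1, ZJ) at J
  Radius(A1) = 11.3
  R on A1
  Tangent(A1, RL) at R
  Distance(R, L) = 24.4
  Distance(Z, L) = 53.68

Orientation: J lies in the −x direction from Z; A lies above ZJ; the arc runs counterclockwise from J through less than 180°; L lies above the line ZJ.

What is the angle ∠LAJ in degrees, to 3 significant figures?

172°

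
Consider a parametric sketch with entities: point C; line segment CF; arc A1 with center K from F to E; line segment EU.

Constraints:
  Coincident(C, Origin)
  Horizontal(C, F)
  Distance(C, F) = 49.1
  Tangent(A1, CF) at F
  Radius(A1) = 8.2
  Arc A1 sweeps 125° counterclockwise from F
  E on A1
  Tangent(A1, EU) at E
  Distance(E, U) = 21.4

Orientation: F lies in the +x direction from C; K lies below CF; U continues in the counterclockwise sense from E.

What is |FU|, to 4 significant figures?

30.94

C is at the origin; CF is horizontal with |CF| = 49.1 and F on the +x side, so F = (49.10, 0.000). Since A1 is tangent to CF there, KF ⟂ CF, so K = F + (0, -8.2) = (49.10, -8.200). On A1, F sits at bearing 90° from K; a 125° counterclockwise sweep puts E at bearing 215°, so E = K + 8.2·(cos 215°, sin 215°) = (42.38, -12.90). Since A1 is tangent to EU there, KE ⟂ EU, so EU runs along (−sin 215°, cos 215°); with |EU| = 21.4, U = (54.66, -30.43). Then |FU| = |U − F| = 30.94.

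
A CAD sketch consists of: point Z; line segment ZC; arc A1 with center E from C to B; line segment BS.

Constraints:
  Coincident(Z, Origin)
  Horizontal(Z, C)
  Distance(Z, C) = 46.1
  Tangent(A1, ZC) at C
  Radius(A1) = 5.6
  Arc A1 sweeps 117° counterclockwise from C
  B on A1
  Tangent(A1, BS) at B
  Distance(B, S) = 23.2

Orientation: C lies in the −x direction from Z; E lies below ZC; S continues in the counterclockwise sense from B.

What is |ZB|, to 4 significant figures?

51.73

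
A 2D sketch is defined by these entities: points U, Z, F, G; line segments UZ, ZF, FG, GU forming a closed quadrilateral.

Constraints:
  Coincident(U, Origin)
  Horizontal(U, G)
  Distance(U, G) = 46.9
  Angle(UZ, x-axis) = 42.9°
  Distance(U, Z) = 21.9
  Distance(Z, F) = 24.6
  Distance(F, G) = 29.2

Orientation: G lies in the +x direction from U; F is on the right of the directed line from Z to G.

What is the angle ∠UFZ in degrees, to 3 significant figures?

56.3°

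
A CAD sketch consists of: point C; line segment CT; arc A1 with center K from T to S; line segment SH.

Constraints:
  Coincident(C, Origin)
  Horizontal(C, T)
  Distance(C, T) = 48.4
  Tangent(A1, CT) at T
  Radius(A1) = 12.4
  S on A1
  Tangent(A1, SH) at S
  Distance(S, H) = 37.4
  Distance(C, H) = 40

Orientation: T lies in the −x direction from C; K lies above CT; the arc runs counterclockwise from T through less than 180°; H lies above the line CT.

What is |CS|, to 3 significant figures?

38.6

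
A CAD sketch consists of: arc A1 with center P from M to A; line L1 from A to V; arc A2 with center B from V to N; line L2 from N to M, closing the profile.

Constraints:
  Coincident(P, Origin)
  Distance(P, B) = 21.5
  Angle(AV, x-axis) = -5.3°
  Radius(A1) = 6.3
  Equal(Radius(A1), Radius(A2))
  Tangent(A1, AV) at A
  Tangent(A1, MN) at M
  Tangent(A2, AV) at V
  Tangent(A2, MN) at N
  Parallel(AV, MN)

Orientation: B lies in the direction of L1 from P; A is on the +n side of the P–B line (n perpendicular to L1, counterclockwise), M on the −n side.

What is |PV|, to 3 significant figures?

22.4

The slot axis is L1's direction at -5.3°, so u = (cos -5.3°, sin -5.3°) = (0.996, -0.0924) and n = (−sin -5.3°, cos -5.3°) = (0.0924, 0.996). P is at the origin and B lies 21.5 along u from P, so B = 21.5·u = (21.4, -1.99). Tangency of A1 to both parallel lines with radius 6.3 puts A and M at P ± 6.3·n: A = (0.582, 6.27), M = (-0.582, -6.27). Equal radii place V and N the same way about B: V = B + 6.3·n = (22.0, 4.29), N = B − 6.3·n = (20.8, -8.26). Then |PV| = |V − P| = 22.4.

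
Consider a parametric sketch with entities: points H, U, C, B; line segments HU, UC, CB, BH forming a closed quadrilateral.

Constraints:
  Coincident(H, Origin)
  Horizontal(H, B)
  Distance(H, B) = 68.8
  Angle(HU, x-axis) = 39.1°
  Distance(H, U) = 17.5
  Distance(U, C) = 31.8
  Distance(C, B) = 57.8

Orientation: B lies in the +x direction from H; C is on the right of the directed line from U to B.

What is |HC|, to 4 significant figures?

25.51

H is at the origin; HB is horizontal with |HB| = 68.8 and B in +x, so B = (68.8, 0). HU runs at 39.1° with |HU| = 17.5, so U = (13.58, 11.04). C is determined by |UC| = 31.8 and |CB| = 57.8 together: it lies at the intersection of circle(U, 31.8) and circle(B, 57.8). With |UB| = 56.31, the foot of the radical line on UB is 7.471 from U and the perpendicular offset is √(31.8² − 7.471²) = 30.91. Taking the right-of-UB solution: C = (14.85, -20.74).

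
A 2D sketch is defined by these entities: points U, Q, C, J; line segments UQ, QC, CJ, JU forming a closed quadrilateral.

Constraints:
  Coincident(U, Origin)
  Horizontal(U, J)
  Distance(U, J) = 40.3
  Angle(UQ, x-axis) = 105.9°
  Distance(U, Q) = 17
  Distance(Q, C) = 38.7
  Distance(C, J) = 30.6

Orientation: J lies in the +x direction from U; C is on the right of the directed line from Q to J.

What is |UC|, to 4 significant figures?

22.64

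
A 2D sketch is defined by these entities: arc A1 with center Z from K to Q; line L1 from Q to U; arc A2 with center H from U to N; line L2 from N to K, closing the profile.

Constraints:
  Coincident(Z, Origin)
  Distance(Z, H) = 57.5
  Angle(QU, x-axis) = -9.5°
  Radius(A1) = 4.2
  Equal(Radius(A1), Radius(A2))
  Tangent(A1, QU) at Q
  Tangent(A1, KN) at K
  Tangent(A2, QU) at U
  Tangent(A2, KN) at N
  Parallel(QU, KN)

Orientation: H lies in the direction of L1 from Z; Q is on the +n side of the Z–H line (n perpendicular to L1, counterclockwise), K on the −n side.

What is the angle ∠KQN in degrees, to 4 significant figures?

81.69°

Tangency of A1 to both parallel lines with radius 4.2 puts Q and K at Z ± 4.2·n: Q = (0.6932, 4.142), K = (-0.6932, -4.142). Equal radii place U and N the same way about H: U = H + 4.2·n = (57.40, -5.348), N = H − 4.2·n = (56.02, -13.63). Then cos ∠KQN = QK·QN / (|QK||QN|), giving 81.69°.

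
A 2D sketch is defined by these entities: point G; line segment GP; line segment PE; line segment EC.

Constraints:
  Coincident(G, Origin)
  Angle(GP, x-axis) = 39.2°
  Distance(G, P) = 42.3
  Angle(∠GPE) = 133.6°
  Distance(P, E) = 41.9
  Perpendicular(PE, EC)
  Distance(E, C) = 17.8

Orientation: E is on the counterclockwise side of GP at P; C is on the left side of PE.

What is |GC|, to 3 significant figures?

72.2

∠GPE = 133.6°, so PE runs at 39.2° + (180° − 133.6°) = 85.6° from the x-axis; with |PE| = 41.9, E = P + 41.9·(cos 85.6°, sin 85.6°) = (36.0, 68.5). PE is perpendicular to EC; with |EC| = 17.8 on the left of PE, C = E + 17.8·(-0.997, 0.0767) = (18.2, 69.9). Then |GC| = |C − G| = 72.2.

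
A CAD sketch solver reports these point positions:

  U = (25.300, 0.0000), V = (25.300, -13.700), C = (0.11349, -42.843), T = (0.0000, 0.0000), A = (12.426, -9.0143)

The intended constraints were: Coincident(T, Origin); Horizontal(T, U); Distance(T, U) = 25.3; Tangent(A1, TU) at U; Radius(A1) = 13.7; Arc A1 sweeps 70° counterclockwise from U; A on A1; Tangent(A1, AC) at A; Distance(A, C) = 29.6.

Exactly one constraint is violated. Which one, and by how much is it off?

Distance(A, C) = 29.6 — off by 6.40.

T = (0.00, 0.00) ✓; T.y = 0.00, U.y = 0.00 ✓; |TU| = 25.30 ✓; ∠(VU, UT) = 90.00° ✓; |VU| = 13.70 ✓; bearing(V→A) − bearing(V→U) = 70.00° ✓; |VA| = 13.70 ✓; ∠(VA, AC) = 90.00° ✓; |AC| = 36.00 ✗.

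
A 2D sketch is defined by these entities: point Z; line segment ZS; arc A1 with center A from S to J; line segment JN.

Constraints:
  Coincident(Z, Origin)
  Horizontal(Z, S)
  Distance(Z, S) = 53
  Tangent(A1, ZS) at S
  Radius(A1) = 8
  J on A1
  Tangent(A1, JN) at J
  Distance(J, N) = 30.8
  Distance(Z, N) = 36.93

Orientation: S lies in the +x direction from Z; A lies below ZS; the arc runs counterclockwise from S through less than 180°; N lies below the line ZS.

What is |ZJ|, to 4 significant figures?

47.10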